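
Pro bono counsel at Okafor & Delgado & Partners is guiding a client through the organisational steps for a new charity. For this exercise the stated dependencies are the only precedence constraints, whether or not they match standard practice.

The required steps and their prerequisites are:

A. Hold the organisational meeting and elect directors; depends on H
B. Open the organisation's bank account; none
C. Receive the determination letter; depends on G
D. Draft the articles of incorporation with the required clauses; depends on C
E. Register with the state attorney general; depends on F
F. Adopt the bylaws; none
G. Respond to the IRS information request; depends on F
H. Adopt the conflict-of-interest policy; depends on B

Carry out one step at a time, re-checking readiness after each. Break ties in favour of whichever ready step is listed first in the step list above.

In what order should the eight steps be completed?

B F E G C D H A

B and F have no prerequisites; B is listed earlier, so B is first.
H now also ready, so the ready set is {F, H}; F is listed earlier → F.
E and G now also ready, so the ready set is {E, G, H}; E is listed earlier → E.
G and H are both available; G is listed earlier → G.
C now also ready, so the ready set is {C, H}; C is listed earlier → C.
D and H are both available; D is listed earlier → D.
H needed B, now all done → H.
A needed H, now all done → A.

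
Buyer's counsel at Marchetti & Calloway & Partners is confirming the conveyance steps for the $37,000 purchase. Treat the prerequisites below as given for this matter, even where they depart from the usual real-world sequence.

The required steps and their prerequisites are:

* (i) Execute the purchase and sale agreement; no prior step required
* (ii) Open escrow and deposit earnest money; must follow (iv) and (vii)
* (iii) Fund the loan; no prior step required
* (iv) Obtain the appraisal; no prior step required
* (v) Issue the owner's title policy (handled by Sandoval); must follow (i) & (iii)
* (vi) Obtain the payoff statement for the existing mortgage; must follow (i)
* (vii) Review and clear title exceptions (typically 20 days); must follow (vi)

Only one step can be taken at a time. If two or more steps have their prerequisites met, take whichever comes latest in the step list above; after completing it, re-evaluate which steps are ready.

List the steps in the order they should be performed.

(iv), (iii) and (i) have no prerequisites; (iv) is listed later, so (iv) is first.
Ready: (iii) and (i). (iii) is listed later → (iii).
That leaves (i) as the only ready step → (i).
(vi) and (v) are both available; (vi) is listed later → (vi).
Now (vii) and (v) have their prerequisites met. (vii) is listed later, so (vii) next.
(ii) now also ready, so the ready set is {(v), (ii)}; (v) is listed later → (v).
That leaves (ii) as the only ready step → (ii).

(iv) → (iii) → (i) → (vi) → (vii) → (v) → (ii)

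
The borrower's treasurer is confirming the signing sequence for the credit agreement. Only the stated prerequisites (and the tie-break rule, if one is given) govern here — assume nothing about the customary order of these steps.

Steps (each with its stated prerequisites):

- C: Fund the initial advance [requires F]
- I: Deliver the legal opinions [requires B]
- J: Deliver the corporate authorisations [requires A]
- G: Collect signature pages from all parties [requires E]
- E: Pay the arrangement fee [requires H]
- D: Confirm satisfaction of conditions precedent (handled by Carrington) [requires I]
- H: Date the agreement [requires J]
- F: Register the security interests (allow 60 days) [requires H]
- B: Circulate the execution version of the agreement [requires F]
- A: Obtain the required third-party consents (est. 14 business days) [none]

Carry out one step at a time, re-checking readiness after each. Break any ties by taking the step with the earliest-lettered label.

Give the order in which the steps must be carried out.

A is the only step with nothing outstanding, so it goes first.
That leaves J as the only ready step → J.
H needed J, now all done → H.
Now E and F have their prerequisites met. E has the earlier label, so E next.
Ready: F and G. F has the earlier label → F.
B and C now also ready, so the ready set is {B, C, G}; B has the earlier label → B.
I now also ready, so the ready set is {C, G, I}; C has the earlier label → C.
Ready: G and I. G has the earlier label → G.
I needed B, now all done → I.
D is the only step now ready → D.

A → J → H → E → F → B → C → G → I → D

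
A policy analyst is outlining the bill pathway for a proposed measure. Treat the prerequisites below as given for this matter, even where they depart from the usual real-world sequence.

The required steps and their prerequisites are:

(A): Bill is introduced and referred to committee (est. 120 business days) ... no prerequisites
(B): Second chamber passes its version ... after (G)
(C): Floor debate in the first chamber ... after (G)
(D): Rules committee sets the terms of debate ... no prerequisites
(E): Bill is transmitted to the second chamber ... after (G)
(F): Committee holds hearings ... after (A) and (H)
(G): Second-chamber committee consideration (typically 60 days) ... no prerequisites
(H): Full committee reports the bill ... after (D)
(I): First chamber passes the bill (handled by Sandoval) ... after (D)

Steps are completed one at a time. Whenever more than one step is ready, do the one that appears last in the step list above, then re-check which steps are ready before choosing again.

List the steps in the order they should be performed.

(G), (D) and (A) have no prerequisites; (G) is listed later, so (G) is first.
(E), (C) and (B) now also ready, so the ready set is {(E), (D), (C), (B), (A)}; (E) is listed later → (E).
(D), (C), (B) and (A) are all available; (D) is listed later → (D).
(I) and (H) now also ready, so the ready set is {(I), (H), (C), (B), (A)}; (I) is listed later → (I).
(H), (C), (B) and (A) are all available; (H) is listed later → (H).
Ready: (C), (B) and (A). (C) is listed later → (C).
Ready: (B) and (A). (B) is listed later → (B).
That leaves (A) as the only ready step → (A).
That leaves (F) as the only ready step → (F).

(G) (E) (D) (I) (H) (C) (B) (A) (F)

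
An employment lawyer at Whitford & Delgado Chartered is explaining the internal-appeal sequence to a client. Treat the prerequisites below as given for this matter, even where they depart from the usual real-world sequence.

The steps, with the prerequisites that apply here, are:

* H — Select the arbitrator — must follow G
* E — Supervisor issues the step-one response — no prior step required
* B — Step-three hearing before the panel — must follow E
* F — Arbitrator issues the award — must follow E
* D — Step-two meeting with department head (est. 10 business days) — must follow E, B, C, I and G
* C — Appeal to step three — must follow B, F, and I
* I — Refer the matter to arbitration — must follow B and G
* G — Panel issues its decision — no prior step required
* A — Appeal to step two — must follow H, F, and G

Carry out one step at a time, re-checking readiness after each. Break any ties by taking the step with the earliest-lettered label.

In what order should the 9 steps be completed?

E B F G H A I C D

E and G have no prerequisites; E has the earlier label, so E is first.
B, F and G are all available; B has the earlier label → B.
F and G are both available; F has the earlier label → F.
Next only G has its prerequisites met → G.
H and I are both available; H has the earlier label → H.
A now also ready, so the ready set is {A, I}; A has the earlier label → A.
I is the only step now ready → I.
Next only C has its prerequisites met → C.
D needed B, C, E, G and I, now all done → D.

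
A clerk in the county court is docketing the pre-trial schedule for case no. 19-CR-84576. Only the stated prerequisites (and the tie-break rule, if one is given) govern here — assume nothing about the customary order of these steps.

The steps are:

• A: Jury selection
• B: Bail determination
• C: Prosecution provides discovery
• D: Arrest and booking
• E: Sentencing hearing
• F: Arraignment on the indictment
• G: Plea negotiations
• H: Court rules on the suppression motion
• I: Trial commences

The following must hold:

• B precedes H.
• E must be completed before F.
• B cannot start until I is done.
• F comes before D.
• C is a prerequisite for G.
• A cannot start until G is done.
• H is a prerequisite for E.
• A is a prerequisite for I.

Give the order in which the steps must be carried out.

C is the only step with nothing outstanding, so it goes first.
G is the only step now ready → G.
Next only A has its prerequisites met → A.
I needed A, now all done → I.
B needed I, now all done → B.
H needed B, now all done → H.
That leaves E as the only ready step → E.
F needed E, now all done → F.
Next only D has its prerequisites met → D.

C, G, A, I, B, H, E, F, D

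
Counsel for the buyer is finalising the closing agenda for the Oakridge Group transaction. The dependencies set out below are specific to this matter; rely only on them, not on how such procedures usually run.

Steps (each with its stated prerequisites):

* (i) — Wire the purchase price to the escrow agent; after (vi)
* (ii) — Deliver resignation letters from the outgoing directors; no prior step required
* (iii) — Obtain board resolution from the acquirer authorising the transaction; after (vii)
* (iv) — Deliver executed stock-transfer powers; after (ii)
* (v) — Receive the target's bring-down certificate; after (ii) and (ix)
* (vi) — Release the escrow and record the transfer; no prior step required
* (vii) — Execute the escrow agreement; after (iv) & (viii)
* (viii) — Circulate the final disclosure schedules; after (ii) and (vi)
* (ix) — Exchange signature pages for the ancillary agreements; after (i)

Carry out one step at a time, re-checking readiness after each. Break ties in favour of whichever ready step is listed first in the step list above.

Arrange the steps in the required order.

(ii) (iv) (vi) (i) (viii) (vii) (iii) (ix) (v)

(ii) and (vi) have no prerequisites; (ii) is listed earlier, so (ii) is first.
Ready: (iv) and (vi). (iv) is listed earlier → (iv).
(vi) is the only step now ready → (vi).
Now (i) and (viii) have their prerequisites met. (i) is listed earlier, so (i) next.
(viii) and (ix) are both available; (viii) is listed earlier → (viii).
(vii) and (ix) are both available; (vii) is listed earlier → (vii).
(iii) now also ready, so the ready set is {(iii), (ix)}; (iii) is listed earlier → (iii).
That leaves (ix) as the only ready step → (ix).
(v) needed (ii) and (ix), now all done → (v).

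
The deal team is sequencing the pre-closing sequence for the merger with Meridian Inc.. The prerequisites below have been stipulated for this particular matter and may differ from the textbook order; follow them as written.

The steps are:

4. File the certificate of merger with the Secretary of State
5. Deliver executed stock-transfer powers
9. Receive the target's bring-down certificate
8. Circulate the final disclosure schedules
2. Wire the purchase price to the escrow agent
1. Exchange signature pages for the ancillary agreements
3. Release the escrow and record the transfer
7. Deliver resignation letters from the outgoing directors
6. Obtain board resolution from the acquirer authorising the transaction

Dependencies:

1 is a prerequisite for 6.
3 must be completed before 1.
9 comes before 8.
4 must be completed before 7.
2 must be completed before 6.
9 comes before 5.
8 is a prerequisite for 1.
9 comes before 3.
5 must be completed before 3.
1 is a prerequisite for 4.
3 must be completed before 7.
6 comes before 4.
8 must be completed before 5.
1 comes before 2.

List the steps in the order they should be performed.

9 is the only step with nothing outstanding, so it goes first.
That leaves 8 as the only ready step → 8.
5 needed 9 and 8, now all done → 5.
3 needed 5 and 9, now all done → 3.
That leaves 1 as the only ready step → 1.
2 needed 1, now all done → 2.
6 is the only step now ready → 6.
4 needed 1 and 6, now all done → 4.
7 needed 4 and 3, now all done → 7.

9 8 5 3 1 2 6 4 7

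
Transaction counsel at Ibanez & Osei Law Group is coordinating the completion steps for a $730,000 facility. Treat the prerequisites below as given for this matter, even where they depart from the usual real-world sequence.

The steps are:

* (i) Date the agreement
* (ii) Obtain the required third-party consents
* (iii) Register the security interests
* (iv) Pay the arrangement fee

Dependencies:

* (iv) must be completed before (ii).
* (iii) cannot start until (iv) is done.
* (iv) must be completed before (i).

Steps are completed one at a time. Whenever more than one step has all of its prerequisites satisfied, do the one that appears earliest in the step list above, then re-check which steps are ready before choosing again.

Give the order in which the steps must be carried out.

(iv), (i), (ii), (iii)

(iv) has no prerequisites → (iv) first.
Ready: (i), (ii) and (iii). (i) is listed earlier → (i).
Now (ii) and (iii) have their prerequisites met. (ii) is listed earlier, so (ii) next.
(iii) needed (iv), now all done → (iii).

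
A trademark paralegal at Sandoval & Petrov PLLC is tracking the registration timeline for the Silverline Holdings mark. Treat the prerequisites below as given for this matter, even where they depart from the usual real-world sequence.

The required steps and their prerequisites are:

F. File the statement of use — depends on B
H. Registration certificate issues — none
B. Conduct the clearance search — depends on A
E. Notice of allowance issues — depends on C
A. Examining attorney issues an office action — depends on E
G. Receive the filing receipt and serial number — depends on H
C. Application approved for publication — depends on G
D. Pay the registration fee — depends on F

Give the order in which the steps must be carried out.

H has no prerequisites → H first.
Next only G has its prerequisites met → G.
C is the only step now ready → C.
That leaves E as the only ready step → E.
A needed E, now all done → A.
That leaves B as the only ready step → B.
F needed B, now all done → F.
D is the only step now ready → D.

H, G, C, E, A, B, F, D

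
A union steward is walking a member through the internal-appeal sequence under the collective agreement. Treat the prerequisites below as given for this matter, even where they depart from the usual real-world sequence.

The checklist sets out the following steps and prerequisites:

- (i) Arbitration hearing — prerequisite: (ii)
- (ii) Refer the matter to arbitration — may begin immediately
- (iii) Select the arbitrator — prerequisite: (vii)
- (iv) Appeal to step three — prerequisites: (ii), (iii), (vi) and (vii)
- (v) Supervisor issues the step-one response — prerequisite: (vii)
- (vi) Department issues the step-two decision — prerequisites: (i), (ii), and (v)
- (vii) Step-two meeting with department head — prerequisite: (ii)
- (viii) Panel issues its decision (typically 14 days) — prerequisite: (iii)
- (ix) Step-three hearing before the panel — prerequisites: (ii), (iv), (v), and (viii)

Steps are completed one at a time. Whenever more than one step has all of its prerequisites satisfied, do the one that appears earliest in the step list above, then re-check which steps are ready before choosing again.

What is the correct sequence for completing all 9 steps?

Only (ii) has no prerequisites, so it is first.
Ready: (i) and (vii). (i) is listed earlier → (i).
(vii) is the only step now ready → (vii).
(iii) and (v) are both available; (iii) is listed earlier → (iii).
Now (v) and (viii) have their prerequisites met. (v) is listed earlier, so (v) next.
Ready: (vi) and (viii). (vi) is listed earlier → (vi).
(iv) now also ready, so the ready set is {(iv), (viii)}; (iv) is listed earlier → (iv).
That leaves (viii) as the only ready step → (viii).
(ix) needed (ii), (iv), (v) and (viii), now all done → (ix).

(ii), (i), (vii), (iii), (v), (vi), (iv), (viii), (ix)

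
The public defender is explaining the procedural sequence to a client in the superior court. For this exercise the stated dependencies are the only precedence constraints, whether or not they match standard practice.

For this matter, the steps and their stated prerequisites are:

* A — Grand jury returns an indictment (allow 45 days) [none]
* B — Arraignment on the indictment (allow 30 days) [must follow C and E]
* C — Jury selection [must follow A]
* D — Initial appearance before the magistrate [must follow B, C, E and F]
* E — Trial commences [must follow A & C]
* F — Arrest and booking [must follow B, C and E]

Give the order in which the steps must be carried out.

A C E B F D

Only A has no prerequisites, so it is first.
Next only C has its prerequisites met → C.
Next only E has its prerequisites met → E.
Next only B has its prerequisites met → B.
Next only F has its prerequisites met → F.
That leaves D as the only ready step → D.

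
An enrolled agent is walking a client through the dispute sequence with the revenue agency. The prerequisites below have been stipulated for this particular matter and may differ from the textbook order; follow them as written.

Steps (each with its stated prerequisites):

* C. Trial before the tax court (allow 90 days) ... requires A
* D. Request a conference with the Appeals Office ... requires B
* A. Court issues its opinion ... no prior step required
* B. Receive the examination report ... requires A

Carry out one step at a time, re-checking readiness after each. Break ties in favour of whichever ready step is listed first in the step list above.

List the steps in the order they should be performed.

A has no prerequisites → A first.
Now C and B have their prerequisites met. C is listed earlier, so C next.
That leaves B as the only ready step → B.
Next only D has its prerequisites met → D.

A, C, B, D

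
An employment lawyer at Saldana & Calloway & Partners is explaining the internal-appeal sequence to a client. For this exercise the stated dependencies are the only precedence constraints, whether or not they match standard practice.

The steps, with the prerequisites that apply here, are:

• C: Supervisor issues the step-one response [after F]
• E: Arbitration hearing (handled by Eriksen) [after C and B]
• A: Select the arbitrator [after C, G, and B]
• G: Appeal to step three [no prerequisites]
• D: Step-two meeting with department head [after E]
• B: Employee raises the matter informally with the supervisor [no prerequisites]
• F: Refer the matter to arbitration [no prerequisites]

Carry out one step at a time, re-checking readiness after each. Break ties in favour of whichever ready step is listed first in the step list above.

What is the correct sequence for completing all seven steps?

G, B and F have no prerequisites; G is listed earlier, so G is first.
Ready: B and F. B is listed earlier → B.
F is the only step now ready → F.
C needed F, now all done → C.
Now E and A have their prerequisites met. E is listed earlier, so E next.
D now also ready, so the ready set is {A, D}; A is listed earlier → A.
D needed E, now all done → D.

G, B, F, C, E, A, D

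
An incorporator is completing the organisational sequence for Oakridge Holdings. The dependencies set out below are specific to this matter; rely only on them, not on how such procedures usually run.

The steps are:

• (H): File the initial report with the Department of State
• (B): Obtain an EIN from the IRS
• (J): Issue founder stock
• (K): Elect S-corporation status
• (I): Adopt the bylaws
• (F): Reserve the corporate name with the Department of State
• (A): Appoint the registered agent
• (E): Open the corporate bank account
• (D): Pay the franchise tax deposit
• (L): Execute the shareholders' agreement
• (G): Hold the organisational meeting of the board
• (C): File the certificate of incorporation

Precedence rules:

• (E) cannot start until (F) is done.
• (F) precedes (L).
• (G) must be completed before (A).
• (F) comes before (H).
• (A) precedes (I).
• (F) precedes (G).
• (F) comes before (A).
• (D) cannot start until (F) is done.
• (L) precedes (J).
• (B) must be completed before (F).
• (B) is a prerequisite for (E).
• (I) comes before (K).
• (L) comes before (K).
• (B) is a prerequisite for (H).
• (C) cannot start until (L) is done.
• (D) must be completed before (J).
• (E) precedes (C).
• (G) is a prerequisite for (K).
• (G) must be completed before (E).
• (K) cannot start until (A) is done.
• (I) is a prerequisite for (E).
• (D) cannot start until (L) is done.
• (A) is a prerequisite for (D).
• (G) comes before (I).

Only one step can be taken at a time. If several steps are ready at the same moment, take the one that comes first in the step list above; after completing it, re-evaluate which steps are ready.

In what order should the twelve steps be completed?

(B), (F), (H), (L), (G), (A), (I), (K), (E), (D), (J), (C)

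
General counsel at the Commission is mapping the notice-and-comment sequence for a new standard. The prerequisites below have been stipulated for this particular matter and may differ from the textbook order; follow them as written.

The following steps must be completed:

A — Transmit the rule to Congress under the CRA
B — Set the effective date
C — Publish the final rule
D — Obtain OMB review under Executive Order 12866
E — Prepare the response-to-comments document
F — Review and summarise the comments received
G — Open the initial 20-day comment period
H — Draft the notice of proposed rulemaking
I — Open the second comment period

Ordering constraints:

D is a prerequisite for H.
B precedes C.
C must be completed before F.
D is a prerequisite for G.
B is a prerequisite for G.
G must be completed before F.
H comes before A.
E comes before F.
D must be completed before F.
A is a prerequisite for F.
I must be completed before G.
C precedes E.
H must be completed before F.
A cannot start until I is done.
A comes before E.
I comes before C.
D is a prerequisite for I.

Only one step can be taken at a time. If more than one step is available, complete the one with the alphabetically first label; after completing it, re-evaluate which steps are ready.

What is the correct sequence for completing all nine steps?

Nothing is required for B and D. B has the earlier label → B first.
That leaves D as the only ready step → D.
Now H and I have their prerequisites met. H has the earlier label, so H next.
Next only I has its prerequisites met → I.
Ready: A, C and G. A has the earlier label → A.
C and G are both available; C has the earlier label → C.
E and G are both available; E has the earlier label → E.
G is the only step now ready → G.
F is the only step now ready → F.

B, D, H, I, A, C, E, G, F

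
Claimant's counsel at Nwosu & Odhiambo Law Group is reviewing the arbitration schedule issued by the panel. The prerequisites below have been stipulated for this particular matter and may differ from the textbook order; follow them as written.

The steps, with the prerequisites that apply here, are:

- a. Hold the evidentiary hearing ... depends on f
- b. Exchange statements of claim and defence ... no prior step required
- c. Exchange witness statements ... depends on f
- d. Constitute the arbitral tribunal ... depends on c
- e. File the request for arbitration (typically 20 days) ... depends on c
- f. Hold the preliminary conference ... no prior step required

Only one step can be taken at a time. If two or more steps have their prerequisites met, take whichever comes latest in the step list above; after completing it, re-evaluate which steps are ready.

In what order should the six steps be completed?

f, c, e, d, b, a

f and b have no prerequisites; f is listed later, so f is first.
c and a now also ready, so the ready set is {c, b, a}; c is listed later → c.
Ready: e, d, b and a. e is listed later → e.
d, b and a are all available; d is listed later → d.
b and a are both available; b is listed later → b.
That leaves a as the only ready step → a.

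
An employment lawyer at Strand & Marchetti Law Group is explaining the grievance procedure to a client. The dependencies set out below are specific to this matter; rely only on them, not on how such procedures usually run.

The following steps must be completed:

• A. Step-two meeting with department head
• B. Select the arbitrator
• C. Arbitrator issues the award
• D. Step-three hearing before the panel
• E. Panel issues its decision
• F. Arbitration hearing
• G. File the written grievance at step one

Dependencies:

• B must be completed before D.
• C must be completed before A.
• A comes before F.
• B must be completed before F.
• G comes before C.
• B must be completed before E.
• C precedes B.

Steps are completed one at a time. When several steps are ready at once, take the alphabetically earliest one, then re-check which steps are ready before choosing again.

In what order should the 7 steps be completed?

G is the only step with nothing outstanding, so it goes first.
C needed G, now all done → C.
Now A and B have their prerequisites met. A has the earlier label, so A next.
Next only B has its prerequisites met → B.
Now D, E and F have their prerequisites met. D has the earlier label, so D next.
Ready: E and F. E has the earlier label → E.
F needed A and B, now all done → F.

G, C, A, B, D, E, F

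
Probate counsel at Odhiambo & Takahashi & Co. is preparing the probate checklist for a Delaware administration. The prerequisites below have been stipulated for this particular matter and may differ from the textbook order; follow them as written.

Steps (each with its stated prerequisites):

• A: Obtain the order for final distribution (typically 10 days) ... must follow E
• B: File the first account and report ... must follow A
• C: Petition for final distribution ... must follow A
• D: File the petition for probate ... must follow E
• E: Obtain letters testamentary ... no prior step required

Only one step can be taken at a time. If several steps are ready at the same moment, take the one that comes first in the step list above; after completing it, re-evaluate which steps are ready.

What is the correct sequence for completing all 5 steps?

E A B C D

Only E has no prerequisites, so it is first.
Now A and D have their prerequisites met. A is listed earlier, so A next.
Ready: B, C and D. B is listed earlier → B.
Ready: C and D. C is listed earlier → C.
D needed E, now all done → D.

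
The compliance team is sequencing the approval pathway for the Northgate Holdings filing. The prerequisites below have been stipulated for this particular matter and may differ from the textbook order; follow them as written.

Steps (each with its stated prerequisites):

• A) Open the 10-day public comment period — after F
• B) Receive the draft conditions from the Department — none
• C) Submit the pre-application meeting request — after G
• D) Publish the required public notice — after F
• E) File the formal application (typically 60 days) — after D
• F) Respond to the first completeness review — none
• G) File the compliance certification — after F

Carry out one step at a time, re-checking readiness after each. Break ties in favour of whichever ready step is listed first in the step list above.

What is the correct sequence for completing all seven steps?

B → F → A → D → E → G → C

Nothing is required for B and F. B is listed earlier → B first.
Next only F has its prerequisites met → F.
Now A, D and G have their prerequisites met. A is listed earlier, so A next.
Ready: D and G. D is listed earlier → D.
Ready: E and G. E is listed earlier → E.
That leaves G as the only ready step → G.
C needed G, now all done → C.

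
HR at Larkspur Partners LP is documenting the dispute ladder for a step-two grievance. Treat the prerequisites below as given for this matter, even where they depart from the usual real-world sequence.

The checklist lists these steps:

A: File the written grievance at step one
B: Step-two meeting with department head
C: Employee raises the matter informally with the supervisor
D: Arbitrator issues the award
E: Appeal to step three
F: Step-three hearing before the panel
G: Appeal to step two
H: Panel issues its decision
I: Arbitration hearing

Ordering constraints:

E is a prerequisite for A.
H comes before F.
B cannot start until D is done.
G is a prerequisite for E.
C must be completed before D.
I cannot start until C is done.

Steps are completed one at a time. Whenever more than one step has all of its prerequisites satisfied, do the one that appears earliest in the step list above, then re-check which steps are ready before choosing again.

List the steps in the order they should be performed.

C D B G E A H F I

C, G and H have no prerequisites; C is listed earlier, so C is first.
Now D, G, H and I have their prerequisites met. D is listed earlier, so D next.
B, G, H and I are all available; B is listed earlier → B.
Now G, H and I have their prerequisites met. G is listed earlier, so G next.
Ready: E, H and I. E is listed earlier → E.
A now also ready, so the ready set is {A, H, I}; A is listed earlier → A.
Ready: H and I. H is listed earlier → H.
F now also ready, so the ready set is {F, I}; F is listed earlier → F.
I needed C, now all done → I.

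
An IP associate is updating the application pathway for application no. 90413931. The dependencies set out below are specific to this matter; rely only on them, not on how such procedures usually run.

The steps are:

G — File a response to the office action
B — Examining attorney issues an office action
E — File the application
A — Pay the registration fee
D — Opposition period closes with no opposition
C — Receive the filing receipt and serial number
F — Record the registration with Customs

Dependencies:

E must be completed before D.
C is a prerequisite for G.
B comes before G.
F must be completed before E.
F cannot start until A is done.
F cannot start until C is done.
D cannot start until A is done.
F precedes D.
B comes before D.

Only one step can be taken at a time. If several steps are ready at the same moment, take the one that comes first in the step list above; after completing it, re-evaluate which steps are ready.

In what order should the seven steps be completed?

B, A, C, G, F, E, D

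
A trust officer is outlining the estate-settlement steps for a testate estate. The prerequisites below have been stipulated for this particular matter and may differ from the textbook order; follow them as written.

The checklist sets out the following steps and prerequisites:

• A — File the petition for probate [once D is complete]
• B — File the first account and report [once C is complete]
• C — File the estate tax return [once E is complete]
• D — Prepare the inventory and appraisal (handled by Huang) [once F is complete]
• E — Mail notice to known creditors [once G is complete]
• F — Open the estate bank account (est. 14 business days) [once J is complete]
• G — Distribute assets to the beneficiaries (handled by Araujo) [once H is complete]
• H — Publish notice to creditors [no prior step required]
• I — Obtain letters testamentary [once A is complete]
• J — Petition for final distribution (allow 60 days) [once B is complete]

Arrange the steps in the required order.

H G E C B J F D A I

H has no prerequisites → H first.
That leaves G as the only ready step → G.
E is the only step now ready → E.
Next only C has its prerequisites met → C.
Next only B has its prerequisites met → B.
Next only J has its prerequisites met → J.
F needed J, now all done → F.
That leaves D as the only ready step → D.
A needed D, now all done → A.
Next only I has its prerequisites met → I.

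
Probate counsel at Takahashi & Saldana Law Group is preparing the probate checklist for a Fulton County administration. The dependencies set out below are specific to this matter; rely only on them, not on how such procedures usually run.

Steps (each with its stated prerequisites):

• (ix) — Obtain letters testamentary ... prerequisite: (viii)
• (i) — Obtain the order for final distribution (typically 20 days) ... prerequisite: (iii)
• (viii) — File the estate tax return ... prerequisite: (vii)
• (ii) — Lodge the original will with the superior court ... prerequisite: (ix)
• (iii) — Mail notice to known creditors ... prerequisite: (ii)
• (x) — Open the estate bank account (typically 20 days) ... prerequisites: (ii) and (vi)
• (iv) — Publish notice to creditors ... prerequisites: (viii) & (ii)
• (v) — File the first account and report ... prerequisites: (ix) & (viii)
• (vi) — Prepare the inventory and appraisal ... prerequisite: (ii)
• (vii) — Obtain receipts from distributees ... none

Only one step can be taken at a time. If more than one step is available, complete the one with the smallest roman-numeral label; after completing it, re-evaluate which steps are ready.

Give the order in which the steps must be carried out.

(vii), (viii), (ix), (ii), (iii), (i), (iv), (v), (vi), (x)

(vii) is the only step with nothing outstanding, so it goes first.
Next only (viii) has its prerequisites met → (viii).
Next only (ix) has its prerequisites met → (ix).
(ii) and (v) are both available; (ii) has the earlier label → (ii).
(iii), (iv) and (vi) now also ready, so the ready set is {(iii), (iv), (v), (vi)}; (iii) has the earlier label → (iii).
(i) now also ready, so the ready set is {(i), (iv), (v), (vi)}; (i) has the earlier label → (i).
Ready: (iv), (v) and (vi). (iv) has the earlier label → (iv).
Ready: (v) and (vi). (v) has the earlier label → (v).
That leaves (vi) as the only ready step → (vi).
(x) is the only step now ready → (x).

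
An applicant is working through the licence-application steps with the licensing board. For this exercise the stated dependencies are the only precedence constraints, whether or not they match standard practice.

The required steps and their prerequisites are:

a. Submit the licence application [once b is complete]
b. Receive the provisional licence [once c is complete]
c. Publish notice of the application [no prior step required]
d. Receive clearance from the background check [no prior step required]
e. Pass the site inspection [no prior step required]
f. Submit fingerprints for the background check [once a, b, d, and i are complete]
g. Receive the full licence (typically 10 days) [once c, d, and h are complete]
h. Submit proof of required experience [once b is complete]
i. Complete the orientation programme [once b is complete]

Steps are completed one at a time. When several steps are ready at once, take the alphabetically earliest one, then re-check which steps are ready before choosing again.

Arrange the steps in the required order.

c b a d e h g i f

c, d and e have no prerequisites; c has the earlier label, so c is first.
b now also ready, so the ready set is {b, d, e}; b has the earlier label → b.
a, d, e, h and i are all available; a has the earlier label → a.
d, e, h and i are all available; d has the earlier label → d.
Now e, h and i have their prerequisites met. e has the earlier label, so e next.
Now h and i have their prerequisites met. h has the earlier label, so h next.
g now also ready, so the ready set is {g, i}; g has the earlier label → g.
i is the only step now ready → i.
Next only f has its prerequisites met → f.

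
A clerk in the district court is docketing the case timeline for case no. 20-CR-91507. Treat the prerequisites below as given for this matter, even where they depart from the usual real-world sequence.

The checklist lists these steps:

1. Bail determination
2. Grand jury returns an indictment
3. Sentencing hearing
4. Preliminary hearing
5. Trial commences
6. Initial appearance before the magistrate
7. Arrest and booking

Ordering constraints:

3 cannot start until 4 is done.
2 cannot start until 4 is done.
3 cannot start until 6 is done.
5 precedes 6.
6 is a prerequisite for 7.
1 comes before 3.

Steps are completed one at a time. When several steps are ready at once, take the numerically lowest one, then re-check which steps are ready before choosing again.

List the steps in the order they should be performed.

1, 4, 2, 5, 6, 3, 7

1, 4 and 5 have no prerequisites; 1 has the earlier label, so 1 is first.
4 and 5 are both available; 4 has the earlier label → 4.
2 and 5 are both available; 2 has the earlier label → 2.
5 is the only step now ready → 5.
6 needed 5, now all done → 6.
Now 3 and 7 have their prerequisites met. 3 has the earlier label, so 3 next.
7 is the only step now ready → 7.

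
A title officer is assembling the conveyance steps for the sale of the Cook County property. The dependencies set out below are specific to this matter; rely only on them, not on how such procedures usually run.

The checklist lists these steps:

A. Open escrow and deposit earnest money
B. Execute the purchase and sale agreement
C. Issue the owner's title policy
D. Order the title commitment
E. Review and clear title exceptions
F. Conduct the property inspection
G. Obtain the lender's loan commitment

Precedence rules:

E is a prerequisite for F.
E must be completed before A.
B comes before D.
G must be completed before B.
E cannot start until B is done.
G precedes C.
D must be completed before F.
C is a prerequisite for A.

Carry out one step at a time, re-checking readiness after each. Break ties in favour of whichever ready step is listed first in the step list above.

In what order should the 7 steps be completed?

Only G has no prerequisites, so it is first.
Now B and C have their prerequisites met. B is listed earlier, so B next.
D and E now also ready, so the ready set is {C, D, E}; C is listed earlier → C.
D and E are both available; D is listed earlier → D.
Next only E has its prerequisites met → E.
Ready: A and F. A is listed earlier → A.
F is the only step now ready → F.

G B C D E A F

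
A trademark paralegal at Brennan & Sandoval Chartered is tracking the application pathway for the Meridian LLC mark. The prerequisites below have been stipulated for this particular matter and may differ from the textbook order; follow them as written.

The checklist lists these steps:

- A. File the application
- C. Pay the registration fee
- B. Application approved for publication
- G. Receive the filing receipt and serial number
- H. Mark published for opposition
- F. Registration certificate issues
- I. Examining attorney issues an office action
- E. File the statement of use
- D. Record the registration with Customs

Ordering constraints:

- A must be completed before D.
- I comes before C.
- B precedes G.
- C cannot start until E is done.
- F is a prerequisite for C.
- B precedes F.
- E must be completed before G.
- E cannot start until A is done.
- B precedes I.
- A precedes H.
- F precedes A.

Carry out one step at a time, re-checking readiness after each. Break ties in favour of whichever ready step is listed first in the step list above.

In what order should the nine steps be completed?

B, F, A, H, I, E, C, G, D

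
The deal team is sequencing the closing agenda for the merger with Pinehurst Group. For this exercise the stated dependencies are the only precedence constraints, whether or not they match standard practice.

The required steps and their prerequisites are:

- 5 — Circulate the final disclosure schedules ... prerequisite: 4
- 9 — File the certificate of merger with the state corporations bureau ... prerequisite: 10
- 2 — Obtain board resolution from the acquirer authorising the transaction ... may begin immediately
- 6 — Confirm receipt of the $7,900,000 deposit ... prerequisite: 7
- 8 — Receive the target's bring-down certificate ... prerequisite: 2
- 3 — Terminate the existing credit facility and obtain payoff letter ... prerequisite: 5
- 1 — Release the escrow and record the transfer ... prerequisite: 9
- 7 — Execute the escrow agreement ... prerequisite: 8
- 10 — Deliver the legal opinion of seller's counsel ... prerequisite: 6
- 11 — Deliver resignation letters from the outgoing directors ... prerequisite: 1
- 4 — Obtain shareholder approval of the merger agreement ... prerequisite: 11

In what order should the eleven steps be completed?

2, 8, 7, 6, 10, 9, 1, 11, 4, 5, 3

2 has no prerequisites → 2 first.
8 needed 2, now all done → 8.
That leaves 7 as the only ready step → 7.
That leaves 6 as the only ready step → 6.
10 is the only step now ready → 10.
That leaves 9 as the only ready step → 9.
1 is the only step now ready → 1.
11 needed 1, now all done → 11.
Next only 4 has its prerequisites met → 4.
That leaves 5 as the only ready step → 5.
3 needed 5, now all done → 3.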